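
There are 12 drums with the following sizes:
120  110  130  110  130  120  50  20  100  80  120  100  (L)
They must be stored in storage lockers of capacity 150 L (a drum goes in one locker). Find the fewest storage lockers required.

10

Total = 130 + 130 + 120 + 120 + 120 + 110 + 110 + 100 + 100 + 80 + 50 + 20 = 1190 L.
Lower bound: ⌈1190/150⌉ = 8 storage lockers.
Also, 10 drums each exceed 75 L, and no two of those can share a locker, so at least 10 storage lockers are needed.
A packing using 10 storage lockers:
  locker 1: 130 + 20 = 150
  locker 2: 130 = 130
  locker 3: 120 = 120
  locker 4: 120 = 120
  locker 5: 120 = 120
  locker 6: 110 = 110
  locker 7: 110 = 110
  locker 8: 100 + 50 = 150
  locker 9: 100 = 100
  locker 10: 80 = 80
This matches the lower bound, so 10 is optimal.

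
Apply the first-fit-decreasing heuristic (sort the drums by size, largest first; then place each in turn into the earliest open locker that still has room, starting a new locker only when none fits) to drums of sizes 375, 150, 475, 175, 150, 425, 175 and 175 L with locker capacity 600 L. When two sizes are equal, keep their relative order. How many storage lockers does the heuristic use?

4

Sorted descending: 475, 425, 375, 175, 175, 175, 150, 150.
  475 → locker 1 (new)  [load 475/600]
  425 → locker 2 (new)  [load 425/600]
  375 → locker 3 (new)  [load 375/600]
  175 → locker 2  [load 600/600]
  175 → locker 3  [load 550/600]
  175 → locker 4 (new)  [load 175/600]
  150 → locker 4  [load 325/600]
  150 → locker 4  [load 475/600]
4 storage lockers opened.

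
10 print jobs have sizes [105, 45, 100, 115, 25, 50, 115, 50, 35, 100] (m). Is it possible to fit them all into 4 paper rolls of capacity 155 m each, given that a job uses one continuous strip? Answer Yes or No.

No

Total = 740 m; ⌈740/155⌉ = 5.
At least 5 paper rolls are required, but only 4 are allowed.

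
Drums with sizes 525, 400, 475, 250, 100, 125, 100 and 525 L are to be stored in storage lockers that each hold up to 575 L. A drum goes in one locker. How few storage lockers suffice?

Total = 525 + 525 + 475 + 400 + 250 + 125 + 100 + 100 = 2500 L.
Lower bound: ⌈2500/575⌉ = 5 storage lockers.
A packing using 5 storage lockers:
  locker 1: 525 = 525
  locker 2: 525 = 525
  locker 3: 475 + 100 = 575
  locker 4: 400 + 125 = 525
  locker 5: 250 + 100 = 350
This matches the lower bound, so 5 is optimal.

5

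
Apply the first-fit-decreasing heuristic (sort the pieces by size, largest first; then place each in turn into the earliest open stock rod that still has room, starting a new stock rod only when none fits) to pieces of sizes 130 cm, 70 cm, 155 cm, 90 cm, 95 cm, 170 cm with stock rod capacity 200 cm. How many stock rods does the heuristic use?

4

Sorted descending: 170, 155, 130, 95, 90, 70.
  170 → stock rod 1 (new)  [load 170/200]
  155 → stock rod 2 (new)  [load 155/200]
  130 → stock rod 3 (new)  [load 130/200]
  95 → stock rod 4 (new)  [load 95/200]
  90 → stock rod 4  [load 185/200]
  70 → stock rod 3  [load 200/200]
4 stock rods opened.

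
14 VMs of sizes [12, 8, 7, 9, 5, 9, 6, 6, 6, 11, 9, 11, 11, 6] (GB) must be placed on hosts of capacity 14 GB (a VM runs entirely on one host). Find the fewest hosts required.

Total = 12 + 11 + 11 + 11 + 9 + 9 + 9 + 8 + 7 + 6 + 6 + 6 + 6 + 5 = 116 GB.
Lower bound: ⌈116/14⌉ = 9 hosts.
A packing using 10 hosts:
  host 1: 12 = 12
  host 2: 11 = 11
  host 3: 11 = 11
  host 4: 11 = 11
  host 5: 9 + 5 = 14
  host 6: 9 = 9
  host 7: 9 = 9
  host 8: 8 + 6 = 14
  host 9: 7 + 6 = 13
  host 10: 6 + 6 = 12
No arrangement into 9 hosts stays within capacity, so 10 is optimal.

10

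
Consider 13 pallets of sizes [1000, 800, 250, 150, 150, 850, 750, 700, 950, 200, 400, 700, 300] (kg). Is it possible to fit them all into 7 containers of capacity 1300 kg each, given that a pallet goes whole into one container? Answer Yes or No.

Yes

A valid assignment using 7 containers:
  container 1: 1000 + 300 = 1300
  container 2: 950 + 250 = 1200
  container 3: 850 + 400 = 1250
  container 4: 800 + 200 + 150 + 150 = 1300
  container 5: 750 = 750
  container 6: 700 = 700
  container 7: 700 = 700
Every load is within 1300 kg, so 7 containers suffice.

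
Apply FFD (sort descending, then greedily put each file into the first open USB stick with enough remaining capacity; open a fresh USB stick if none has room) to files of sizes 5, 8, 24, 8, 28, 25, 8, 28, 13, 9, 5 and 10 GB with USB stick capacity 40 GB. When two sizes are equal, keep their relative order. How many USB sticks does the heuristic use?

5

Sorted descending: 28, 28, 25, 24, 13, 10, 9, 8, 8, 8, 5, 5.
  28 → USB stick 1 (new)  [load 28/40]
  28 → USB stick 2 (new)  [load 28/40]
  25 → USB stick 3 (new)  [load 25/40]
  24 → USB stick 4 (new)  [load 24/40]
  13 → USB stick 3  [load 38/40]
  10 → USB stick 1  [load 38/40]
  9 → USB stick 2  [load 37/40]
  8 → USB stick 4  [load 32/40]
  8 → USB stick 4  [load 40/40]
  8 → USB stick 5 (new)  [load 8/40]
  5 → USB stick 5  [load 13/40]
  5 → USB stick 5  [load 18/40]
5 USB sticks opened.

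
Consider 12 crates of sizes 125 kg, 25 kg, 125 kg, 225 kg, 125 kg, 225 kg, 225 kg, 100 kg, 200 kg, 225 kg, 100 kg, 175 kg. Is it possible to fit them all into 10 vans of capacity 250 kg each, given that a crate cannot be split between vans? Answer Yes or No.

Yes

A valid assignment using 9 vans:
  van 1: 225 + 25 = 250
  van 2: 225 = 225
  van 3: 225 = 225
  van 4: 225 = 225
  van 5: 200 = 200
  van 6: 175 = 175
  van 7: 125 + 125 = 250
  van 8: 125 + 100 = 225
  van 9: 100 = 100
That uses only 9 ≤ 10, so 10 vans are enough.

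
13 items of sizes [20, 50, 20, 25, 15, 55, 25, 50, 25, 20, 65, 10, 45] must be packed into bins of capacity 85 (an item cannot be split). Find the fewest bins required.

Total = 65 + 55 + 50 + 50 + 45 + 25 + 25 + 25 + 20 + 20 + 20 + 15 + 10 = 425.
Lower bound: ⌈425/85⌉ = 5 bins.
A packing using 6 bins:
  bin 1: 65 + 20 = 85
  bin 2: 55 + 25 = 80
  bin 3: 50 + 25 + 10 = 85
  bin 4: 50 + 25 = 75
  bin 5: 45 + 20 + 20 = 85
  bin 6: 15 = 15
No arrangement into 5 bins stays within capacity, so 6 is optimal.

6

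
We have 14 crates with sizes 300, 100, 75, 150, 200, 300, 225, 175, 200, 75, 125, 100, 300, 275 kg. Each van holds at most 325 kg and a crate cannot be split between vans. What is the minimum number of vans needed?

9

Total = 300 + 300 + 300 + 275 + 225 + 200 + 200 + 175 + 150 + 125 + 100 + 100 + 75 + 75 = 2600 kg.
Lower bound: ⌈2600/325⌉ = 8 vans.
A packing using 9 vans:
  van 1: 300 = 300
  van 2: 300 = 300
  van 3: 300 = 300
  van 4: 275 = 275
  van 5: 225 + 100 = 325
  van 6: 200 + 125 = 325
  van 7: 200 + 100 = 300
  van 8: 175 + 150 = 325
  van 9: 75 + 75 = 150
No arrangement into 8 vans stays within capacity, so 9 is optimal.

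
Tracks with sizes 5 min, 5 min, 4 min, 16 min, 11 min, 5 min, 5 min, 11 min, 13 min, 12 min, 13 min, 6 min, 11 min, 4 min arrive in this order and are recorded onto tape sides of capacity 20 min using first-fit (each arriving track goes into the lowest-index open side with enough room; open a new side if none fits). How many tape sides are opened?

  5 → side 1 (new)  [load 5/20]
  5 → side 1  [load 10/20]
  4 → side 1  [load 14/20]
  16 → side 2 (new)  [load 16/20]
  11 → side 3 (new)  [load 11/20]
  5 → side 1  [load 19/20]
  5 → side 3  [load 16/20]
  11 → side 4 (new)  [load 11/20]
  13 → side 5 (new)  [load 13/20]
  12 → side 6 (new)  [load 12/20]
  13 → side 7 (new)  [load 13/20]
  6 → side 4  [load 17/20]
  11 → side 8 (new)  [load 11/20]
  4 → side 2  [load 20/20]
8 tape sides opened.

8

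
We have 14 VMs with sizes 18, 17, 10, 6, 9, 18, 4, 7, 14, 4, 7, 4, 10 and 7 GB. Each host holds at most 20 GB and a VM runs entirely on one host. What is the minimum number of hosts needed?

Total = 18 + 18 + 17 + 14 + 10 + 10 + 9 + 7 + 7 + 7 + 6 + 4 + 4 + 4 = 135 GB.
Lower bound: ⌈135/20⌉ = 7 hosts.
A packing using 8 hosts:
  host 1: 18 = 18
  host 2: 18 = 18
  host 3: 17 = 17
  host 4: 14 + 6 = 20
  host 5: 10 + 10 = 20
  host 6: 9 + 7 + 4 = 20
  host 7: 7 + 7 + 4 = 18
  host 8: 4 = 4
No arrangement into 7 hosts stays within capacity, so 8 is optimal.

8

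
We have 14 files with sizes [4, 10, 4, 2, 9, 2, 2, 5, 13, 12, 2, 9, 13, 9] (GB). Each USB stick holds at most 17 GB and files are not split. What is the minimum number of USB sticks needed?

7

Total = 13 + 13 + 12 + 10 + 9 + 9 + 9 + 5 + 4 + 4 + 2 + 2 + 2 + 2 = 96 GB.
Lower bound: ⌈96/17⌉ = 6 USB sticks.
Also, 7 files each exceed 17/2 GB, and no two of those can share a USB stick, so at least 7 USB sticks are needed.
A packing using 7 USB sticks:
  USB stick 1: 13 + 4 = 17
  USB stick 2: 13 + 4 = 17
  USB stick 3: 12 + 5 = 17
  USB stick 4: 10 + 2 + 2 + 2 = 16
  USB stick 5: 9 + 2 = 11
  USB stick 6: 9 = 9
  USB stick 7: 9 = 9
This matches the lower bound, so 7 is optimal.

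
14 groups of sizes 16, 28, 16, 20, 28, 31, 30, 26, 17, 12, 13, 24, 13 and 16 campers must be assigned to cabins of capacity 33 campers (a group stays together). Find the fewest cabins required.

10

Total = 31 + 30 + 28 + 28 + 26 + 24 + 20 + 17 + 16 + 16 + 16 + 13 + 13 + 12 = 290 campers.
Lower bound: ⌈290/33⌉ = 9 cabins.
A packing using 10 cabins:
  cabin 1: 31 = 31
  cabin 2: 30 = 30
  cabin 3: 28 = 28
  cabin 4: 28 = 28
  cabin 5: 26 = 26
  cabin 6: 24 = 24
  cabin 7: 20 + 13 = 33
  cabin 8: 17 + 16 = 33
  cabin 9: 16 + 16 = 32
  cabin 10: 13 + 12 = 25
No arrangement into 9 cabins stays within capacity, so 10 is optimal.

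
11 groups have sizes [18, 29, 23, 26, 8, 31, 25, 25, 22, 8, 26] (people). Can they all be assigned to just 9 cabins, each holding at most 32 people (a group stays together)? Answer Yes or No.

A valid assignment using 9 cabins:
  cabin 1: 31 = 31
  cabin 2: 29 = 29
  cabin 3: 26 = 26
  cabin 4: 26 = 26
  cabin 5: 25 = 25
  cabin 6: 25 = 25
  cabin 7: 23 + 8 = 31
  cabin 8: 22 + 8 = 30
  cabin 9: 18 = 18
Every load is within 32 people, so 9 cabins suffice.

Yes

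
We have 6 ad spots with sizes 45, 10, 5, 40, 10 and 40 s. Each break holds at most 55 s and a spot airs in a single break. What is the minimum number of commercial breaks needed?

Total = 45 + 40 + 40 + 10 + 10 + 5 = 150 s.
Lower bound: ⌈150/55⌉ = 3 commercial breaks.
A packing using 3 commercial breaks:
  break 1: 45 + 10 = 55
  break 2: 40 + 10 + 5 = 55
  break 3: 40 = 40
This matches the lower bound, so 3 is optimal.

3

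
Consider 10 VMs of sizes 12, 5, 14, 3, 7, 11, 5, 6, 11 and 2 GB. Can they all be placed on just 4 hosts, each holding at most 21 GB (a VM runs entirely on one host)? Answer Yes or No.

A valid assignment using 4 hosts:
  host 1: 14 + 7 = 21
  host 2: 12 + 6 + 3 = 21
  host 3: 11 + 5 + 5 = 21
  host 4: 11 + 2 = 13
Every load is within 21 GB, so 4 hosts suffice.

Yes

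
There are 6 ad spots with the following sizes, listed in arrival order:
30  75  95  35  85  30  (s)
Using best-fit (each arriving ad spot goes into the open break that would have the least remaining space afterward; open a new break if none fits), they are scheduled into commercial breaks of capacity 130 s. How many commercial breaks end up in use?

  30 → break 1 (new)  [load 30/130]
  75 → break 1  [load 105/130]
  95 → break 2 (new)  [load 95/130]
  35 → break 2  [load 130/130]
  85 → break 3 (new)  [load 85/130]
  30 → break 3  [load 115/130]
3 commercial breaks opened.

3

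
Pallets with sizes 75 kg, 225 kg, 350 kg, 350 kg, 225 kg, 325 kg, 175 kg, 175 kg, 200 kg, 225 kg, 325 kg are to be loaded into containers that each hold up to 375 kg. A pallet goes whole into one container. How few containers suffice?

Total = 350 + 350 + 325 + 325 + 225 + 225 + 225 + 200 + 175 + 175 + 75 = 2650 kg.
Lower bound: ⌈2650/375⌉ = 8 containers.
A packing using 9 containers:
  container 1: 350 = 350
  container 2: 350 = 350
  container 3: 325 = 325
  container 4: 325 = 325
  container 5: 225 + 75 = 300
  container 6: 225 = 225
  container 7: 225 = 225
  container 8: 200 + 175 = 375
  container 9: 175 = 175
No arrangement into 8 containers stays within capacity, so 9 is optimal.

9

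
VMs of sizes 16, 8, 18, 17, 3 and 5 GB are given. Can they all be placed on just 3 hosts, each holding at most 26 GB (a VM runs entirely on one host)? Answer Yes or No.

Yes

A valid assignment using 3 hosts:
  host 1: 18 + 8 = 26
  host 2: 17 + 5 + 3 = 25
  host 3: 16 = 16
Every load is within 26 GB, so 3 hosts suffice.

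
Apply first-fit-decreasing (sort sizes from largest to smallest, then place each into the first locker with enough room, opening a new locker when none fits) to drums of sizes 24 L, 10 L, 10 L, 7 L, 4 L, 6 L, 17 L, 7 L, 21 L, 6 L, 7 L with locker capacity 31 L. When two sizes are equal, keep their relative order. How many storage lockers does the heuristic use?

Sorted descending: 24, 21, 17, 10, 10, 7, 7, 7, 6, 6, 4.
  24 → locker 1 (new)  [load 24/31]
  21 → locker 2 (new)  [load 21/31]
  17 → locker 3 (new)  [load 17/31]
  10 → locker 2  [load 31/31]
  10 → locker 3  [load 27/31]
  7 → locker 1  [load 31/31]
  7 → locker 4 (new)  [load 7/31]
  7 → locker 4  [load 14/31]
  6 → locker 4  [load 20/31]
  6 → locker 4  [load 26/31]
  4 → locker 3  [load 31/31]
4 storage lockers opened.

4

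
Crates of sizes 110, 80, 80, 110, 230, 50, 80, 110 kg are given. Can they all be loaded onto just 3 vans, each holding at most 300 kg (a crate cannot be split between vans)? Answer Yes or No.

A valid assignment using 3 vans:
  van 1: 230 + 50 = 280
  van 2: 110 + 110 + 80 = 300
  van 3: 110 + 80 + 80 = 270
Every load is within 300 kg, so 3 vans suffice.

Yes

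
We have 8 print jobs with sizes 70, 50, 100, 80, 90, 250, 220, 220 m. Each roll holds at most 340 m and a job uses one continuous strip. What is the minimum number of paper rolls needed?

Total = 250 + 220 + 220 + 100 + 90 + 80 + 70 + 50 = 1080 m.
Lower bound: ⌈1080/340⌉ = 4 paper rolls.
A packing using 4 paper rolls:
  roll 1: 250 + 90 = 340
  roll 2: 220 + 100 = 320
  roll 3: 220 + 80 = 300
  roll 4: 70 + 50 = 120
This matches the lower bound, so 4 is optimal.

4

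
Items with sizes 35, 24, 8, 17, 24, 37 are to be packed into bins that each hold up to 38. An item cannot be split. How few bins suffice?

Total = 37 + 35 + 24 + 24 + 17 + 8 = 145.
Lower bound: ⌈145/38⌉ = 4 bins.
A packing using 5 bins:
  bin 1: 37 = 37
  bin 2: 35 = 35
  bin 3: 24 + 8 = 32
  bin 4: 24 = 24
  bin 5: 17 = 17
No arrangement into 4 bins stays within capacity, so 5 is optimal.

5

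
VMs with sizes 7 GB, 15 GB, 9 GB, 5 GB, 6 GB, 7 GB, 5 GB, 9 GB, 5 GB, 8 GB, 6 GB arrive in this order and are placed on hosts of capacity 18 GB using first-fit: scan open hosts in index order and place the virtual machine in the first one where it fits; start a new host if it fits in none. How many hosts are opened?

  7 → host 1 (new)  [load 7/18]
  15 → host 2 (new)  [load 15/18]
  9 → host 1  [load 16/18]
  5 → host 3 (new)  [load 5/18]
  6 → host 3  [load 11/18]
  7 → host 3  [load 18/18]
  5 → host 4 (new)  [load 5/18]
  9 → host 4  [load 14/18]
  5 → host 5 (new)  [load 5/18]
  8 → host 5  [load 13/18]
  6 → host 6 (new)  [load 6/18]
6 hosts opened.

6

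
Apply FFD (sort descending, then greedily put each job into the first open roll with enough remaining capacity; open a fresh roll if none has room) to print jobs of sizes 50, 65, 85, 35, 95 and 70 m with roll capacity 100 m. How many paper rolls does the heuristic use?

Sorted descending: 95, 85, 70, 65, 50, 35.
  95 → roll 1 (new)  [load 95/100]
  85 → roll 2 (new)  [load 85/100]
  70 → roll 3 (new)  [load 70/100]
  65 → roll 4 (new)  [load 65/100]
  50 → roll 5 (new)  [load 50/100]
  35 → roll 4  [load 100/100]
5 paper rolls opened.

5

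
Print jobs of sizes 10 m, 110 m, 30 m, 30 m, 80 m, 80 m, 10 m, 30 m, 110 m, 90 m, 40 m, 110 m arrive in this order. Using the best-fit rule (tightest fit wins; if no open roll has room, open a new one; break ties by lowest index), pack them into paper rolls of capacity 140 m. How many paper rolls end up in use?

  10 → roll 1 (new)  [load 10/140]
  110 → roll 1  [load 120/140]
  30 → roll 2 (new)  [load 30/140]
  30 → roll 2  [load 60/140]
  80 → roll 2  [load 140/140]
  80 → roll 3 (new)  [load 80/140]
  10 → roll 1  [load 130/140]
  30 → roll 3  [load 110/140]
  110 → roll 4 (new)  [load 110/140]
  90 → roll 5 (new)  [load 90/140]
  40 → roll 5  [load 130/140]
  110 → roll 6 (new)  [load 110/140]
6 paper rolls opened.

6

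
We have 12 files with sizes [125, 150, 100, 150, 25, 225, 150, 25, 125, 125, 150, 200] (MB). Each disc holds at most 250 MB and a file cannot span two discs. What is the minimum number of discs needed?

8

Total = 225 + 200 + 150 + 150 + 150 + 150 + 125 + 125 + 125 + 100 + 25 + 25 = 1550 MB.
Lower bound: ⌈1550/250⌉ = 7 discs.
A packing using 8 discs:
  disc 1: 225 + 25 = 250
  disc 2: 200 + 25 = 225
  disc 3: 150 + 100 = 250
  disc 4: 150 = 150
  disc 5: 150 = 150
  disc 6: 150 = 150
  disc 7: 125 + 125 = 250
  disc 8: 125 = 125
No arrangement into 7 discs stays within capacity, so 8 is optimal.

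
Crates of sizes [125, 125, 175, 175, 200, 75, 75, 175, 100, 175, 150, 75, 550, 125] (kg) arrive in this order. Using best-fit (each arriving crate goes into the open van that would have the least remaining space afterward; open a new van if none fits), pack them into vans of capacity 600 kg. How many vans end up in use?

4

  125 → van 1 (new)  [load 125/600]
  125 → van 1  [load 250/600]
  175 → van 1  [load 425/600]
  175 → van 1  [load 600/600]
  200 → van 2 (new)  [load 200/600]
  75 → van 2  [load 275/600]
  75 → van 2  [load 350/600]
  175 → van 2  [load 525/600]
  100 → van 3 (new)  [load 100/600]
  175 → van 3  [load 275/600]
  150 → van 3  [load 425/600]
  75 → van 2  [load 600/600]
  550 → van 4 (new)  [load 550/600]
  125 → van 3  [load 550/600]
4 vans opened.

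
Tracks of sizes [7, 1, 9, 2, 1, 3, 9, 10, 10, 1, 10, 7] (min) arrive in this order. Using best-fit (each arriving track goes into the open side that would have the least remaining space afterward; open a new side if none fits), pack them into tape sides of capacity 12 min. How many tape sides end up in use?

  7 → side 1 (new)  [load 7/12]
  1 → side 1  [load 8/12]
  9 → side 2 (new)  [load 9/12]
  2 → side 2  [load 11/12]
  1 → side 2  [load 12/12]
  3 → side 1  [load 11/12]
  9 → side 3 (new)  [load 9/12]
  10 → side 4 (new)  [load 10/12]
  10 → side 5 (new)  [load 10/12]
  1 → side 1  [load 12/12]
  10 → side 6 (new)  [load 10/12]
  7 → side 7 (new)  [load 7/12]
7 tape sides opened.

7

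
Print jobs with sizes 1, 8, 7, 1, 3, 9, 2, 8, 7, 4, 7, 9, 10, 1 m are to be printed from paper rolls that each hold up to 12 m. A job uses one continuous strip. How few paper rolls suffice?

Total = 10 + 9 + 9 + 8 + 8 + 7 + 7 + 7 + 4 + 3 + 2 + 1 + 1 + 1 = 77 m.
Lower bound: ⌈77/12⌉ = 7 paper rolls.
Also, 8 print jobs each exceed 6 m, and no two of those can share a roll, so at least 8 paper rolls are needed.
A packing using 8 paper rolls:
  roll 1: 10 + 2 = 12
  roll 2: 9 + 3 = 12
  roll 3: 9 + 1 + 1 + 1 = 12
  roll 4: 8 + 4 = 12
  roll 5: 8 = 8
  roll 6: 7 = 7
  roll 7: 7 = 7
  roll 8: 7 = 7
This matches the lower bound, so 8 is optimal.

8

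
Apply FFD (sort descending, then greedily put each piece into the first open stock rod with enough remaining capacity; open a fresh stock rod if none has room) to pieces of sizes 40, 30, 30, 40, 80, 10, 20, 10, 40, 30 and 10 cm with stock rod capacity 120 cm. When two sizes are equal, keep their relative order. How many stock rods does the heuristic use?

Sorted descending: 80, 40, 40, 40, 30, 30, 30, 20, 10, 10, 10.
  80 → stock rod 1 (new)  [load 80/120]
  40 → stock rod 1  [load 120/120]
  40 → stock rod 2 (new)  [load 40/120]
  40 → stock rod 2  [load 80/120]
  30 → stock rod 2  [load 110/120]
  30 → stock rod 3 (new)  [load 30/120]
  30 → stock rod 3  [load 60/120]
  20 → stock rod 3  [load 80/120]
  10 → stock rod 2  [load 120/120]
  10 → stock rod 3  [load 90/120]
  10 → stock rod 3  [load 100/120]
3 stock rods opened.

3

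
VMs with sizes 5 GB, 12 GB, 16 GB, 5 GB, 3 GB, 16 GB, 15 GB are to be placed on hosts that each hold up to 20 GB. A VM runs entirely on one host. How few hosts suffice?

Total = 16 + 16 + 15 + 12 + 5 + 5 + 3 = 72 GB.
Lower bound: ⌈72/20⌉ = 4 hosts.
A packing using 4 hosts:
  host 1: 16 + 3 = 19
  host 2: 16 = 16
  host 3: 15 + 5 = 20
  host 4: 12 + 5 = 17
This matches the lower bound, so 4 is optimal.

4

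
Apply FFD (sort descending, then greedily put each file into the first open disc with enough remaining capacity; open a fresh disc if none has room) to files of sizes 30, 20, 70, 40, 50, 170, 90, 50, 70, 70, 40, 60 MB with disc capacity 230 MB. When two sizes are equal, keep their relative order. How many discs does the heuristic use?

Sorted descending: 170, 90, 70, 70, 70, 60, 50, 50, 40, 40, 30, 20.
  170 → disc 1 (new)  [load 170/230]
  90 → disc 2 (new)  [load 90/230]
  70 → disc 2  [load 160/230]
  70 → disc 2  [load 230/230]
  70 → disc 3 (new)  [load 70/230]
  60 → disc 1  [load 230/230]
  50 → disc 3  [load 120/230]
  50 → disc 3  [load 170/230]
  40 → disc 3  [load 210/230]
  40 → disc 4 (new)  [load 40/230]
  30 → disc 4  [load 70/230]
  20 → disc 3  [load 230/230]
4 discs opened.

4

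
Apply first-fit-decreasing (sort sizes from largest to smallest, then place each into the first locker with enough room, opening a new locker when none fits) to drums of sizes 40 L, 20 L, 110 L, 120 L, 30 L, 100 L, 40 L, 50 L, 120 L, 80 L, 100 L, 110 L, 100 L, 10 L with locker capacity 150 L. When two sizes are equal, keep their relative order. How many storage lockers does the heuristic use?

8

Sorted descending: 120, 120, 110, 110, 100, 100, 100, 80, 50, 40, 40, 30, 20, 10.
  120 → locker 1 (new)  [load 120/150]
  120 → locker 2 (new)  [load 120/150]
  110 → locker 3 (new)  [load 110/150]
  110 → locker 4 (new)  [load 110/150]
  100 → locker 5 (new)  [load 100/150]
  100 → locker 6 (new)  [load 100/150]
  100 → locker 7 (new)  [load 100/150]
  80 → locker 8 (new)  [load 80/150]
  50 → locker 5  [load 150/150]
  40 → locker 3  [load 150/150]
  40 → locker 4  [load 150/150]
  30 → locker 1  [load 150/150]
  20 → locker 2  [load 140/150]
  10 → locker 2  [load 150/150]
8 storage lockers opened.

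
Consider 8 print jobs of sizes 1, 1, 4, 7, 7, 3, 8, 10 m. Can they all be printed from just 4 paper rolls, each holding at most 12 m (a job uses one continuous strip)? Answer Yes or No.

A valid assignment using 4 paper rolls:
  roll 1: 10 + 1 + 1 = 12
  roll 2: 8 + 4 = 12
  roll 3: 7 + 3 = 10
  roll 4: 7 = 7
Every load is within 12 m, so 4 paper rolls suffice.

Yes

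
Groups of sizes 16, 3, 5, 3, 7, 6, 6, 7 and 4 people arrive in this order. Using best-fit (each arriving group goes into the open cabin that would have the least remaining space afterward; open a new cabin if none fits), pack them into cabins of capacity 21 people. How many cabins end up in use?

3

  16 → cabin 1 (new)  [load 16/21]
  3 → cabin 1  [load 19/21]
  5 → cabin 2 (new)  [load 5/21]
  3 → cabin 2  [load 8/21]
  7 → cabin 2  [load 15/21]
  6 → cabin 2  [load 21/21]
  6 → cabin 3 (new)  [load 6/21]
  7 → cabin 3  [load 13/21]
  4 → cabin 3  [load 17/21]
3 cabins opened.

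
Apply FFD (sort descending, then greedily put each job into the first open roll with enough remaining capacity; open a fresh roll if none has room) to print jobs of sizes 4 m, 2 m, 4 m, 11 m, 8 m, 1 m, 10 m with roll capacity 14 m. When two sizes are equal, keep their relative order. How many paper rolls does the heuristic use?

Sorted descending: 11, 10, 8, 4, 4, 2, 1.
  11 → roll 1 (new)  [load 11/14]
  10 → roll 2 (new)  [load 10/14]
  8 → roll 3 (new)  [load 8/14]
  4 → roll 2  [load 14/14]
  4 → roll 3  [load 12/14]
  2 → roll 1  [load 13/14]
  1 → roll 1  [load 14/14]
3 paper rolls opened.

3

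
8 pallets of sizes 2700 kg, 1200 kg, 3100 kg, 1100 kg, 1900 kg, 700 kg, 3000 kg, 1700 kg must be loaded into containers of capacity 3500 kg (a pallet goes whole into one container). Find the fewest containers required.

Total = 3100 + 3000 + 2700 + 1900 + 1700 + 1200 + 1100 + 700 = 15400 kg.
Lower bound: ⌈15400/3500⌉ = 5 containers.
A packing using 5 containers:
  container 1: 3100 = 3100
  container 2: 3000 = 3000
  container 3: 2700 + 700 = 3400
  container 4: 1900 + 1200 = 3100
  container 5: 1700 + 1100 = 2800
This matches the lower bound, so 5 is optimal.

5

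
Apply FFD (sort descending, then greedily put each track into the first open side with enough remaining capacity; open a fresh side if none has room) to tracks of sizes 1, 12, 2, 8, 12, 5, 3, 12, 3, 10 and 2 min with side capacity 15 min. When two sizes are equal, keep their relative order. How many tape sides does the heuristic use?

5

Sorted descending: 12, 12, 12, 10, 8, 5, 3, 3, 2, 2, 1.
  12 → side 1 (new)  [load 12/15]
  12 → side 2 (new)  [load 12/15]
  12 → side 3 (new)  [load 12/15]
  10 → side 4 (new)  [load 10/15]
  8 → side 5 (new)  [load 8/15]
  5 → side 4  [load 15/15]
  3 → side 1  [load 15/15]
  3 → side 2  [load 15/15]
  2 → side 3  [load 14/15]
  2 → side 5  [load 10/15]
  1 → side 3  [load 15/15]
5 tape sides opened.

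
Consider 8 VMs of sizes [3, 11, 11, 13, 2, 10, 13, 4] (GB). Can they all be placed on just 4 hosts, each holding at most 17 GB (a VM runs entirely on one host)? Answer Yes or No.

Total = 67 GB; ⌈67/17⌉ = 4.
5 VMs each exceed half the capacity and cannot share a host, forcing at least 5 hosts.
At least 5 hosts are required, but only 4 are allowed.

No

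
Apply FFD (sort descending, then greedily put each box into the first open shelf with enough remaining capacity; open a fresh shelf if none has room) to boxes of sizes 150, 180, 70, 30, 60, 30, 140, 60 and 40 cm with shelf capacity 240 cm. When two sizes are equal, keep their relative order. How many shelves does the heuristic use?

Sorted descending: 180, 150, 140, 70, 60, 60, 40, 30, 30.
  180 → shelf 1 (new)  [load 180/240]
  150 → shelf 2 (new)  [load 150/240]
  140 → shelf 3 (new)  [load 140/240]
  70 → shelf 2  [load 220/240]
  60 → shelf 1  [load 240/240]
  60 → shelf 3  [load 200/240]
  40 → shelf 3  [load 240/240]
  30 → shelf 4 (new)  [load 30/240]
  30 → shelf 4  [load 60/240]
4 shelves opened.

4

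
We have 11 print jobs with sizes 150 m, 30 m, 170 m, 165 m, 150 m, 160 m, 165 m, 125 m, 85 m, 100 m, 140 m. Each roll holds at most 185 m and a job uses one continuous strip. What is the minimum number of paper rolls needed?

Total = 170 + 165 + 165 + 160 + 150 + 150 + 140 + 125 + 100 + 85 + 30 = 1440 m.
Lower bound: ⌈1440/185⌉ = 8 paper rolls.
Also, 9 print jobs each exceed 185/2 m, and no two of those can share a roll, so at least 9 paper rolls are needed.
A packing using 9 paper rolls:
  roll 1: 170 = 170
  roll 2: 165 = 165
  roll 3: 165 = 165
  roll 4: 160 = 160
  roll 5: 150 + 30 = 180
  roll 6: 150 = 150
  roll 7: 140 = 140
  roll 8: 125 = 125
  roll 9: 100 + 85 = 185
This matches the lower bound, so 9 is optimal.

9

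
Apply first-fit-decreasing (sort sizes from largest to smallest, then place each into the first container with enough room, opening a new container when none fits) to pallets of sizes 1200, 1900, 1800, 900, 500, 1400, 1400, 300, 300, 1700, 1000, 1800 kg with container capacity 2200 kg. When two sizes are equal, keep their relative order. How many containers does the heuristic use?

Sorted descending: 1900, 1800, 1800, 1700, 1400, 1400, 1200, 1000, 900, 500, 300, 300.
  1900 → container 1 (new)  [load 1900/2200]
  1800 → container 2 (new)  [load 1800/2200]
  1800 → container 3 (new)  [load 1800/2200]
  1700 → container 4 (new)  [load 1700/2200]
  1400 → container 5 (new)  [load 1400/2200]
  1400 → container 6 (new)  [load 1400/2200]
  1200 → container 7 (new)  [load 1200/2200]
  1000 → container 7  [load 2200/2200]
  900 → container 8 (new)  [load 900/2200]
  500 → container 4  [load 2200/2200]
  300 → container 1  [load 2200/2200]
  300 → container 2  [load 2100/2200]
8 containers opened.

8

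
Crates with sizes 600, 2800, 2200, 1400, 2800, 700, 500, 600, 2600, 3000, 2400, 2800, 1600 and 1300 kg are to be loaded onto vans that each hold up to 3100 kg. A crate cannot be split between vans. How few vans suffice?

Total = 3000 + 2800 + 2800 + 2800 + 2600 + 2400 + 2200 + 1600 + 1400 + 1300 + 700 + 600 + 600 + 500 = 25300 kg.
Lower bound: ⌈25300/3100⌉ = 9 vans.
A packing using 9 vans:
  van 1: 3000 = 3000
  van 2: 2800 = 2800
  van 3: 2800 = 2800
  van 4: 2800 = 2800
  van 5: 2600 + 500 = 3100
  van 6: 2400 + 700 = 3100
  van 7: 2200 + 600 = 2800
  van 8: 1600 + 1400 = 3000
  van 9: 1300 + 600 = 1900
This matches the lower bound, so 9 is optimal.

9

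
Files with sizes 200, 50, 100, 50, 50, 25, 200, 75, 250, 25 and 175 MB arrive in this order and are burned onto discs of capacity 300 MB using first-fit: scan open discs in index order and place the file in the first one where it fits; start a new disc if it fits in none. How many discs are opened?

  200 → disc 1 (new)  [load 200/300]
  50 → disc 1  [load 250/300]
  100 → disc 2 (new)  [load 100/300]
  50 → disc 1  [load 300/300]
  50 → disc 2  [load 150/300]
  25 → disc 2  [load 175/300]
  200 → disc 3 (new)  [load 200/300]
  75 → disc 2  [load 250/300]
  250 → disc 4 (new)  [load 250/300]
  25 → disc 2  [load 275/300]
  175 → disc 5 (new)  [load 175/300]
5 discs opened.

5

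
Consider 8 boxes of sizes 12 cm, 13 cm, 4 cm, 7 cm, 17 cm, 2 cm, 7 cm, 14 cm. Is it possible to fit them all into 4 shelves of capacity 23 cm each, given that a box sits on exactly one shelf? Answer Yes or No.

A valid assignment using 4 shelves:
  shelf 1: 17 + 4 + 2 = 23
  shelf 2: 14 + 7 = 21
  shelf 3: 13 + 7 = 20
  shelf 4: 12 = 12
Every load is within 23 cm, so 4 shelves suffice.

Yes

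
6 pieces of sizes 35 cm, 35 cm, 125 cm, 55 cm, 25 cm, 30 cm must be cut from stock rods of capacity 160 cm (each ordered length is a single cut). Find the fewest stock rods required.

2

Total = 125 + 55 + 35 + 35 + 30 + 25 = 305 cm.
Lower bound: ⌈305/160⌉ = 2 stock rods.
A packing using 2 stock rods:
  stock rod 1: 125 + 35 = 160
  stock rod 2: 55 + 35 + 30 + 25 = 145
This matches the lower bound, so 2 is optimal.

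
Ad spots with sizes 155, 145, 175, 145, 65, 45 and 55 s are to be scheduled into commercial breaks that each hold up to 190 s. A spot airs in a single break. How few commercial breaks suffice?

5

Total = 175 + 155 + 145 + 145 + 65 + 55 + 45 = 785 s.
Lower bound: ⌈785/190⌉ = 5 commercial breaks.
A packing using 5 commercial breaks:
  break 1: 175 = 175
  break 2: 155 = 155
  break 3: 145 + 45 = 190
  break 4: 145 = 145
  break 5: 65 + 55 = 120
This matches the lower bound, so 5 is optimal.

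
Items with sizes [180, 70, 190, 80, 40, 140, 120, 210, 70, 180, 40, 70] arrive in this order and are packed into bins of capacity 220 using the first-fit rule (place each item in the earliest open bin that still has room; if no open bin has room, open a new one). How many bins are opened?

  180 → bin 1 (new)  [load 180/220]
  70 → bin 2 (new)  [load 70/220]
  190 → bin 3 (new)  [load 190/220]
  80 → bin 2  [load 150/220]
  40 → bin 1  [load 220/220]
  140 → bin 4 (new)  [load 140/220]
  120 → bin 5 (new)  [load 120/220]
  210 → bin 6 (new)  [load 210/220]
  70 → bin 2  [load 220/220]
  180 → bin 7 (new)  [load 180/220]
  40 → bin 4  [load 180/220]
  70 → bin 5  [load 190/220]
7 bins opened.

7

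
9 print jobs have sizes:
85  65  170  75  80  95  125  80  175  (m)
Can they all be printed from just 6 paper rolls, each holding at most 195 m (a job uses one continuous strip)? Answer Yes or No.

A valid assignment using 6 paper rolls:
  roll 1: 175 = 175
  roll 2: 170 = 170
  roll 3: 125 + 65 = 190
  roll 4: 95 + 85 = 180
  roll 5: 80 + 80 = 160
  roll 6: 75 = 75
Every load is within 195 m, so 6 paper rolls suffice.

Yes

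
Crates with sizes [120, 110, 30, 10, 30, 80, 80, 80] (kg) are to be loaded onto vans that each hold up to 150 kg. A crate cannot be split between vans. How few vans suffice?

5

Total = 120 + 110 + 80 + 80 + 80 + 30 + 30 + 10 = 540 kg.
Lower bound: ⌈540/150⌉ = 4 vans.
Also, 5 crates each exceed 75 kg, and no two of those can share a van, so at least 5 vans are needed.
A packing using 5 vans:
  van 1: 120 + 30 = 150
  van 2: 110 + 30 + 10 = 150
  van 3: 80 = 80
  van 4: 80 = 80
  van 5: 80 = 80
This matches the lower bound, so 5 is optimal.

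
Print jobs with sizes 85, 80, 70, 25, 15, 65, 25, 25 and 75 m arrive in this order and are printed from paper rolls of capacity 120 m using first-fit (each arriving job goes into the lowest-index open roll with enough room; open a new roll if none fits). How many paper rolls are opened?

  85 → roll 1 (new)  [load 85/120]
  80 → roll 2 (new)  [load 80/120]
  70 → roll 3 (new)  [load 70/120]
  25 → roll 1  [load 110/120]
  15 → roll 2  [load 95/120]
  65 → roll 4 (new)  [load 65/120]
  25 → roll 2  [load 120/120]
  25 → roll 3  [load 95/120]
  75 → roll 5 (new)  [load 75/120]
5 paper rolls opened.

5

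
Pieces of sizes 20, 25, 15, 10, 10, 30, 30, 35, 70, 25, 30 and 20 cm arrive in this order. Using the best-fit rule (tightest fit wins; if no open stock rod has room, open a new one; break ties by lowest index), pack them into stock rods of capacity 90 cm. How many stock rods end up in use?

  20 → stock rod 1 (new)  [load 20/90]
  25 → stock rod 1  [load 45/90]
  15 → stock rod 1  [load 60/90]
  10 → stock rod 1  [load 70/90]
  10 → stock rod 1  [load 80/90]
  30 → stock rod 2 (new)  [load 30/90]
  30 → stock rod 2  [load 60/90]
  35 → stock rod 3 (new)  [load 35/90]
  70 → stock rod 4 (new)  [load 70/90]
  25 → stock rod 2  [load 85/90]
  30 → stock rod 3  [load 65/90]
  20 → stock rod 4  [load 90/90]
4 stock rods opened.

4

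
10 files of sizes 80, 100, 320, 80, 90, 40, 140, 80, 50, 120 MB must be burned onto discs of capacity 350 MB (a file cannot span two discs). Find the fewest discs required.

Total = 320 + 140 + 120 + 100 + 90 + 80 + 80 + 80 + 50 + 40 = 1100 MB.
Lower bound: ⌈1100/350⌉ = 4 discs.
A packing using 4 discs:
  disc 1: 320 = 320
  disc 2: 140 + 120 + 90 = 350
  disc 3: 100 + 80 + 80 + 80 = 340
  disc 4: 50 + 40 = 90
This matches the lower bound, so 4 is optimal.

4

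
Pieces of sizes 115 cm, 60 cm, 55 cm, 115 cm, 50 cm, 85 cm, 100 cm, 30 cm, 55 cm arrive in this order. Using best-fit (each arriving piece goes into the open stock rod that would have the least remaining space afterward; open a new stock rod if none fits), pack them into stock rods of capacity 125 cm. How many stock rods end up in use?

  115 → stock rod 1 (new)  [load 115/125]
  60 → stock rod 2 (new)  [load 60/125]
  55 → stock rod 2  [load 115/125]
  115 → stock rod 3 (new)  [load 115/125]
  50 → stock rod 4 (new)  [load 50/125]
  85 → stock rod 5 (new)  [load 85/125]
  100 → stock rod 6 (new)  [load 100/125]
  30 → stock rod 5  [load 115/125]
  55 → stock rod 4  [load 105/125]
6 stock rods opened.

6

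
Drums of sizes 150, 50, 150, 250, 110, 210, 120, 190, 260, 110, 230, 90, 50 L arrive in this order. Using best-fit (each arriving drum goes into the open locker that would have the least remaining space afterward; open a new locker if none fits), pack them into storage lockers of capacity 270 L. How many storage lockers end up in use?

  150 → locker 1 (new)  [load 150/270]
  50 → locker 1  [load 200/270]
  150 → locker 2 (new)  [load 150/270]
  250 → locker 3 (new)  [load 250/270]
  110 → locker 2  [load 260/270]
  210 → locker 4 (new)  [load 210/270]
  120 → locker 5 (new)  [load 120/270]
  190 → locker 6 (new)  [load 190/270]
  260 → locker 7 (new)  [load 260/270]
  110 → locker 5  [load 230/270]
  230 → locker 8 (new)  [load 230/270]
  90 → locker 9 (new)  [load 90/270]
  50 → locker 4  [load 260/270]
9 storage lockers opened.

9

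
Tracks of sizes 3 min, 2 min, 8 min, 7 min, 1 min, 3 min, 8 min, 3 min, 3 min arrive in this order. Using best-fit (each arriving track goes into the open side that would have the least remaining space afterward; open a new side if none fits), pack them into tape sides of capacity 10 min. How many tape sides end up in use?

5

  3 → side 1 (new)  [load 3/10]
  2 → side 1  [load 5/10]
  8 → side 2 (new)  [load 8/10]
  7 → side 3 (new)  [load 7/10]
  1 → side 2  [load 9/10]
  3 → side 3  [load 10/10]
  8 → side 4 (new)  [load 8/10]
  3 → side 1  [load 8/10]
  3 → side 5 (new)  [load 3/10]
5 tape sides opened.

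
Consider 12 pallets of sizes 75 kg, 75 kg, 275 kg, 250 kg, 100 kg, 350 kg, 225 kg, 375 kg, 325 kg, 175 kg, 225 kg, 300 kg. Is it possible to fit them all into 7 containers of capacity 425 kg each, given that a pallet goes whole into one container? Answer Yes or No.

Total = 2750 kg; ⌈2750/425⌉ = 7.
8 pallets each exceed half the capacity and cannot share a container, forcing at least 8 containers.
At least 8 containers are required, but only 7 are allowed.

No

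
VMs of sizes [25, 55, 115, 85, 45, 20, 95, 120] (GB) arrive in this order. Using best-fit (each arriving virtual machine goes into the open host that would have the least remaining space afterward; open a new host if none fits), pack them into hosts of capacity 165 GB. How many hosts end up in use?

  25 → host 1 (new)  [load 25/165]
  55 → host 1  [load 80/165]
  115 → host 2 (new)  [load 115/165]
  85 → host 1  [load 165/165]
  45 → host 2  [load 160/165]
  20 → host 3 (new)  [load 20/165]
  95 → host 3  [load 115/165]
  120 → host 4 (new)  [load 120/165]
4 hosts opened.

4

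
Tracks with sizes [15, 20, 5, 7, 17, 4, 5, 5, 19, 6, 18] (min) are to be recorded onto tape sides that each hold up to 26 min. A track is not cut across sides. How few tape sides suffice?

5

Total = 20 + 19 + 18 + 17 + 15 + 7 + 6 + 5 + 5 + 5 + 4 = 121 min.
Lower bound: ⌈121/26⌉ = 5 tape sides.
A packing using 5 tape sides:
  side 1: 20 + 6 = 26
  side 2: 19 + 7 = 26
  side 3: 18 + 5 = 23
  side 4: 17 + 5 + 4 = 26
  side 5: 15 + 5 = 20
This matches the lower bound, so 5 is optimal.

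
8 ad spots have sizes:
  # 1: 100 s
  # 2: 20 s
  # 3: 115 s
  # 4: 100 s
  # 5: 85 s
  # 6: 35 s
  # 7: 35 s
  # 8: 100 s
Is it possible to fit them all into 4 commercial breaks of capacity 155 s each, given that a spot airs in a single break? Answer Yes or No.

No

Total = 590 s; ⌈590/155⌉ = 4.
5 ad spots each exceed half the capacity and cannot share a break, forcing at least 5 commercial breaks.
At least 5 commercial breaks are required, but only 4 are allowed.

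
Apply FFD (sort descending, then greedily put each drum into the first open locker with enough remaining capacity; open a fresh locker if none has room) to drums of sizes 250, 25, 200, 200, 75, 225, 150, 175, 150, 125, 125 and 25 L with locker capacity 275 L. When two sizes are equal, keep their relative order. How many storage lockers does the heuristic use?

Sorted descending: 250, 225, 200, 200, 175, 150, 150, 125, 125, 75, 25, 25.
  250 → locker 1 (new)  [load 250/275]
  225 → locker 2 (new)  [load 225/275]
  200 → locker 3 (new)  [load 200/275]
  200 → locker 4 (new)  [load 200/275]
  175 → locker 5 (new)  [load 175/275]
  150 → locker 6 (new)  [load 150/275]
  150 → locker 7 (new)  [load 150/275]
  125 → locker 6  [load 275/275]
  125 → locker 7  [load 275/275]
  75 → locker 3  [load 275/275]
  25 → locker 1  [load 275/275]
  25 → locker 2  [load 250/275]
7 storage lockers opened.

7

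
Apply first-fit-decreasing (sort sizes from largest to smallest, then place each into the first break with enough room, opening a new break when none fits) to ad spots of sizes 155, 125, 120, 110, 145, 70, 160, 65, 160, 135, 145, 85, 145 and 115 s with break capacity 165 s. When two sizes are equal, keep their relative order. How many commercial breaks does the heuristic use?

13

Sorted descending: 160, 160, 155, 145, 145, 145, 135, 125, 120, 115, 110, 85, 70, 65.
  160 → break 1 (new)  [load 160/165]
  160 → break 2 (new)  [load 160/165]
  155 → break 3 (new)  [load 155/165]
  145 → break 4 (new)  [load 145/165]
  145 → break 5 (new)  [load 145/165]
  145 → break 6 (new)  [load 145/165]
  135 → break 7 (new)  [load 135/165]
  125 → break 8 (new)  [load 125/165]
  120 → break 9 (new)  [load 120/165]
  115 → break 10 (new)  [load 115/165]
  110 → break 11 (new)  [load 110/165]
  85 → break 12 (new)  [load 85/165]
  70 → break 12  [load 155/165]
  65 → break 13 (new)  [load 65/165]
13 commercial breaks opened.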